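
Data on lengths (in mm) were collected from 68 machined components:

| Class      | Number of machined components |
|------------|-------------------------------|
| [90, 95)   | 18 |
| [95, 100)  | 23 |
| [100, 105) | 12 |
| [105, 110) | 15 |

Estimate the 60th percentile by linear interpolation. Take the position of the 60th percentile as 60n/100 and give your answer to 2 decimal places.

99.96

Cumulative frequencies: 18, 41, 53, 68
n = 68; position = 60n/100 = 40.8.
This falls in the class [95, 100): L = 95, F = 18, f = 23, h = 5.
60th percentile ≈ 95 + ((40.8 − 18) / 23) × 5 = 99.9565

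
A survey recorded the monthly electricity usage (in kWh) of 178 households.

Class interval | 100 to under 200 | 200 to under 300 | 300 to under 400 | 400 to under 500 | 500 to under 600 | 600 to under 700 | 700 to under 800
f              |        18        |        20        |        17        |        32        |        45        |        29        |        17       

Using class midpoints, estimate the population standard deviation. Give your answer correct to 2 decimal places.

Midpoints: 150, 250, 350, 450, 550, 650, 750
n = 178, Σfm = 84400, mean = 474.1573
Σfm² = 45645000
Σf(m − x̄)² = Σfm² − (Σfm)²/n = 45645000 − 84400²/178 = 5626123.5955
Population variance = 5626123.5955 / 178 = 31607.4359
Standard deviation = √31607.4359 = 177.7848

177.78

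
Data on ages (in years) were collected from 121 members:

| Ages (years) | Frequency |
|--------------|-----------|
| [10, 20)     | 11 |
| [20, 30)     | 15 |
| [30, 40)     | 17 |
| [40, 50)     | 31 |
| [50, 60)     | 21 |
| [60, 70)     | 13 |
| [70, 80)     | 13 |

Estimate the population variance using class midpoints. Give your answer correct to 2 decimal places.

Midpoints: 15, 25, 35, 45, 55, 65, 75
n = 121, Σfm = 5505, mean = 45.4959
Σfm² = 287025
Σf(m − x̄)² = Σfm² − (Σfm)²/n = 287025 − 5505²/121 = 36570.2479
Population variance = 36570.2479 / 121 = 302.2335

302.23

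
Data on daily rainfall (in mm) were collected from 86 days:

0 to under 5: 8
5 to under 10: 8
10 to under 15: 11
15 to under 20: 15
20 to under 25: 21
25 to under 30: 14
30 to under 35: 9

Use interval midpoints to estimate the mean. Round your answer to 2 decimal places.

Midpoints: 2.5, 7.5, 12.5, 17.5, 22.5, 27.5, 32.5
Σfm = 8×2.5 + 8×7.5 + 11×12.5 + 15×17.5 + 21×22.5 + 14×27.5 + 9×32.5 = 1630
n = Σf = 86
Mean = 1630 / 86 = 18.9535

18.95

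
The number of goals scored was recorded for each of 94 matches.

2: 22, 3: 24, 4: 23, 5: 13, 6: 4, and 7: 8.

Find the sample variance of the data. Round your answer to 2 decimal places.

Values: 2, 3, 4, 5, 6, 7
n = 94, Σfx = 353, mean = 3.7553
Σfx² = 1533
Σf(x − x̄)² = Σfx² − (Σfx)²/n = 1533 − 353²/94 = 207.3723
Sample variance = 207.3723 / 93 = 2.2298

2.23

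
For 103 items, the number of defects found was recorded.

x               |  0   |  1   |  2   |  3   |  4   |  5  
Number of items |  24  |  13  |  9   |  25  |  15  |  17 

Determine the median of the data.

3

Cumulative frequencies: 24, 37, 46, 71, 86, 103
n = 103, so the median is the value in position (n+1)/2 = 52.
Position 52 falls at value 3.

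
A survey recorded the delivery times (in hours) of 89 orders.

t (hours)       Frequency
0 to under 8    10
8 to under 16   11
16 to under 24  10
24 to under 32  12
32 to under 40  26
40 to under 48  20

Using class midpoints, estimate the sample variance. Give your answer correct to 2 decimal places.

181.69

Midpoints: 4, 12, 20, 28, 36, 44
n = 89, Σfm = 2524, mean = 28.3596
Σfm² = 87568
Σf(m − x̄)² = Σfm² − (Σfm)²/n = 87568 − 2524²/89 = 15988.4944
Sample variance = 15988.4944 / 88 = 181.6874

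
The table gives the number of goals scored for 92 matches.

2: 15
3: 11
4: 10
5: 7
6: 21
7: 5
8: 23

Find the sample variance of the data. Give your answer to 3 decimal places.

Values: 2, 3, 4, 5, 6, 7, 8
n = 92, Σfx = 483, mean = 5.2500
Σfx² = 2967
Σf(x − x̄)² = Σfx² − (Σfx)²/n = 2967 − 483²/92 = 431.2500
Sample variance = 431.2500 / 91 = 4.7390

4.739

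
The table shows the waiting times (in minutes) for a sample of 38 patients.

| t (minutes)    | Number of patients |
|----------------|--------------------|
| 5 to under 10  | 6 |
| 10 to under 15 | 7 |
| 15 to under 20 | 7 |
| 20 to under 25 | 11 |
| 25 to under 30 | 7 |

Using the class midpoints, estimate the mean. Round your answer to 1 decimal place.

Midpoints: 7.5, 12.5, 17.5, 22.5, 27.5
Σfm = 6×7.5 + 7×12.5 + 7×17.5 + 11×22.5 + 7×27.5 = 695
n = Σf = 38
Mean = 695 / 38 = 18.2895

18.3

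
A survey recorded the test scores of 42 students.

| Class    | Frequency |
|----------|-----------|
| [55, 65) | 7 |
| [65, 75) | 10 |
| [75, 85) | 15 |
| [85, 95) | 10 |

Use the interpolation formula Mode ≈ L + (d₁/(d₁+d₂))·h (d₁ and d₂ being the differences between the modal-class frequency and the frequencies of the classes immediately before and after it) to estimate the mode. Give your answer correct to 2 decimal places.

Modal class: [75, 85) (highest frequency 15).
d₁ = 15 − 10 = 5, d₂ = 15 − 10 = 5
Mode ≈ 75 + (5/(5+5)) × 10 = 75 + 5.0000 = 80.0000

80.00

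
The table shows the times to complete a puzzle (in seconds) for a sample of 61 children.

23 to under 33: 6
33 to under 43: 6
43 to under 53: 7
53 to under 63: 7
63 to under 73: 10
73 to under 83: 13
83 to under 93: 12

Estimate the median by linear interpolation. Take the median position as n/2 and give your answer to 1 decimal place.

67.5

Cumulative frequencies: 6, 12, 19, 26, 36, 49, 61
n = 61; position = n/2 = 30.5.
This falls in the class 63 to under 73: L = 63, F = 26, f = 10, h = 10.
Median ≈ 63 + ((30.5 − 26) / 10) × 10 = 67.5000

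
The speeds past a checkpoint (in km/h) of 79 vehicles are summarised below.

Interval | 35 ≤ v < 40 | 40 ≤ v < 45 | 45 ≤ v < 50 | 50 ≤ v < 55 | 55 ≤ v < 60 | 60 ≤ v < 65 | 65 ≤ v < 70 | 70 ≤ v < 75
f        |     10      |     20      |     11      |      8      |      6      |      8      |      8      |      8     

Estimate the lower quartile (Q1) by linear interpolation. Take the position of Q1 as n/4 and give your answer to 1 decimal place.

42.4

Cumulative frequencies: 10, 30, 41, 49, 55, 63, 71, 79
n = 79; position = n/4 = 19.75.
This falls in the class 40 ≤ v < 45: L = 40, F = 10, f = 20, h = 5.
Lower quartile ≈ 40 + ((19.75 − 10) / 20) × 5 = 42.4375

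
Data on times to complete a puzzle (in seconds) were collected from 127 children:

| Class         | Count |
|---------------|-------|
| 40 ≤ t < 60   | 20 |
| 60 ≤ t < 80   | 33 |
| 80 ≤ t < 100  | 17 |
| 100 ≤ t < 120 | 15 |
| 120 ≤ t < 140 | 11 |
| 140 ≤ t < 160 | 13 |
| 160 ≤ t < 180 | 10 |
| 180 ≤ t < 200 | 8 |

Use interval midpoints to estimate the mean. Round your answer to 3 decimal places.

103.071

Midpoints: 50, 70, 90, 110, 130, 150, 170, 190
Σfm = 20×50 + 33×70 + 17×90 + 15×110 + 11×130 + 13×150 + 10×170 + 8×190 = 13090
n = Σf = 127
Mean = 13090 / 127 = 103.0709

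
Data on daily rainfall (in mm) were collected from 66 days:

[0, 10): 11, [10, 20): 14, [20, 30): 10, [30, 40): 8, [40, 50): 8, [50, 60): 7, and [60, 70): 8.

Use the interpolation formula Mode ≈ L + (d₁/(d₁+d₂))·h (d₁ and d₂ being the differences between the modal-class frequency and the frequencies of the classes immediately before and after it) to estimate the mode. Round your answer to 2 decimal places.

Modal class: [10, 20) (highest frequency 14).
d₁ = 14 − 11 = 3, d₂ = 14 − 10 = 4
Mode ≈ 10 + (3/(3+4)) × 10 = 10 + 4.2857 = 14.2857

14.29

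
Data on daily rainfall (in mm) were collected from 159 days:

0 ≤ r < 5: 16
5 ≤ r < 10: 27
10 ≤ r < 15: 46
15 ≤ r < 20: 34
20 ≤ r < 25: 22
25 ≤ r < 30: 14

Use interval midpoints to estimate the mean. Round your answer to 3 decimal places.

Midpoints: 2.5, 7.5, 12.5, 17.5, 22.5, 27.5
Σfm = 16×2.5 + 27×7.5 + 46×12.5 + 34×17.5 + 22×22.5 + 14×27.5 = 2292.5
n = Σf = 159
Mean = 2292.5 / 159 = 14.4182

14.418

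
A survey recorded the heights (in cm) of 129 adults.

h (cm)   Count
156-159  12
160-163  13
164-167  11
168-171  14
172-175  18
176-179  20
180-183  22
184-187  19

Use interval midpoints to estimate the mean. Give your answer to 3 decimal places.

173.438

Midpoints: 157.5, 161.5, 165.5, 169.5, 173.5, 177.5, 181.5, 185.5
Σfm = 12×157.5 + 13×161.5 + 11×165.5 + 14×169.5 + 18×173.5 + 20×177.5 + 22×181.5 + 19×185.5 = 22373.5
n = Σf = 129
Mean = 22373.5 / 129 = 173.4380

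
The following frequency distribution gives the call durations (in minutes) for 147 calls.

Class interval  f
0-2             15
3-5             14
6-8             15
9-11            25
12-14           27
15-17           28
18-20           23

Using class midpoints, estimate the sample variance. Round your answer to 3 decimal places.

32.310

Midpoints: 1, 4, 7, 10, 13, 16, 19
n = 147, Σfm = 1662, mean = 11.3061
Σfm² = 23508
Σf(m − x̄)² = Σfm² − (Σfm)²/n = 23508 − 1662²/147 = 4717.2245
Sample variance = 4717.2245 / 146 = 32.3098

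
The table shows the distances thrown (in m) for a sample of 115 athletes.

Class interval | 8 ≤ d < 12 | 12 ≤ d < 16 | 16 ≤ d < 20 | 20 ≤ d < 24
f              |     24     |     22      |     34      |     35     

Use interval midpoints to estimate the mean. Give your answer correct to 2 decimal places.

Midpoints: 10, 14, 18, 22
Σfm = 24×10 + 22×14 + 34×18 + 35×22 = 1930
n = Σf = 115
Mean = 1930 / 115 = 16.7826

16.78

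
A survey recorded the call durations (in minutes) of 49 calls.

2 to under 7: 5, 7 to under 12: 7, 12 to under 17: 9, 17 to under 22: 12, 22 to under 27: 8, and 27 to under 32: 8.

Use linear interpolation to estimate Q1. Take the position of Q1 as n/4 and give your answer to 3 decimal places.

Cumulative frequencies: 5, 12, 21, 33, 41, 49
n = 49; position = n/4 = 12.25.
This falls in the class 12 to under 17: L = 12, F = 12, f = 9, h = 5.
Lower quartile ≈ 12 + ((12.25 − 12) / 9) × 5 = 12.1389

12.139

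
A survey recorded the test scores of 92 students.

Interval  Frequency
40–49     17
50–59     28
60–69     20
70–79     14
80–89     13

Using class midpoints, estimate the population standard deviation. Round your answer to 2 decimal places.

13.05

Midpoints: 44.5, 54.5, 64.5, 74.5, 84.5
n = 92, Σfm = 5714, mean = 62.1087
Σfm² = 370563
Σf(m − x̄)² = Σfm² − (Σfm)²/n = 370563 − 5714²/92 = 15673.9130
Population variance = 15673.9130 / 92 = 170.3686
Standard deviation = √170.3686 = 13.0525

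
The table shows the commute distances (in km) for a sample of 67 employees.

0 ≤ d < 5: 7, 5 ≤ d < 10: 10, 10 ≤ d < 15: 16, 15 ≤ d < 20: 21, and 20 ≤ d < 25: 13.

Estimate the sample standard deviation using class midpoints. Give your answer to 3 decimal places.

Midpoints: 2.5, 7.5, 12.5, 17.5, 22.5
n = 67, Σfm = 952.5, mean = 14.2164
Σfm² = 16118.75
Σf(m − x̄)² = Σfm² − (Σfm)²/n = 16118.75 − 952.5²/67 = 2577.6119
Sample variance = 2577.6119 / 66 = 39.0547
Standard deviation = √39.0547 = 6.2494

6.249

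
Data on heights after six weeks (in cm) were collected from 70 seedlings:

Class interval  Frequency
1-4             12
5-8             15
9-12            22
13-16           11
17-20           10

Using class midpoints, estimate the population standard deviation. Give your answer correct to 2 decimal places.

5.08

Midpoints: 2.5, 6.5, 10.5, 14.5, 18.5
n = 70, Σfm = 703, mean = 10.0429
Σfm² = 8869.5
Σf(m − x̄)² = Σfm² − (Σfm)²/n = 8869.5 − 703²/70 = 1809.3714
Population variance = 1809.3714 / 70 = 25.8482
Standard deviation = √25.8482 = 5.0841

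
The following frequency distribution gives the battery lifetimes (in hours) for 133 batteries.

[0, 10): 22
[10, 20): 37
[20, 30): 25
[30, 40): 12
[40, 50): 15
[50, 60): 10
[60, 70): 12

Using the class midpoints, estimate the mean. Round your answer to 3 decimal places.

Midpoints: 5, 15, 25, 35, 45, 55, 65
Σfm = 22×5 + 37×15 + 25×25 + 12×35 + 15×45 + 10×55 + 12×65 = 3715
n = Σf = 133
Mean = 3715 / 133 = 27.9323

27.932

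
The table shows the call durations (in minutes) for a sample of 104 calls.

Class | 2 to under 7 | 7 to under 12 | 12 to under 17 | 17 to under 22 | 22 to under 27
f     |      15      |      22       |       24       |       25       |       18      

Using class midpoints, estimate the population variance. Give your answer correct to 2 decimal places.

Midpoints: 4.5, 9.5, 14.5, 19.5, 24.5
n = 104, Σfm = 1553, mean = 14.9327
Σfm² = 27646
Σf(m − x̄)² = Σfm² − (Σfm)²/n = 27646 − 1553²/104 = 4455.5288
Population variance = 4455.5288 / 104 = 42.8416

42.84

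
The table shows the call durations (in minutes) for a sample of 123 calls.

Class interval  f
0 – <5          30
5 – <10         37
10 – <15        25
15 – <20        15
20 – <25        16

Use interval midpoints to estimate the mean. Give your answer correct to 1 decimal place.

10.5

Midpoints: 2.5, 7.5, 12.5, 17.5, 22.5
Σfm = 30×2.5 + 37×7.5 + 25×12.5 + 15×17.5 + 16×22.5 = 1287.5
n = Σf = 123
Mean = 1287.5 / 123 = 10.4675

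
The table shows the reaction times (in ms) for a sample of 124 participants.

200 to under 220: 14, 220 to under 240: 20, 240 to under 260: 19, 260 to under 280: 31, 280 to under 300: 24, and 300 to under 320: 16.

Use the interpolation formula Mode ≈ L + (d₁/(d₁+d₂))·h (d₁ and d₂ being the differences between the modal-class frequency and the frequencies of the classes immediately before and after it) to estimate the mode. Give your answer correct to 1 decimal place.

Modal class: 260 to under 280 (highest frequency 31).
d₁ = 31 − 19 = 12, d₂ = 31 − 24 = 7
Mode ≈ 260 + (12/(12+7)) × 20 = 260 + 12.6316 = 272.6316

272.6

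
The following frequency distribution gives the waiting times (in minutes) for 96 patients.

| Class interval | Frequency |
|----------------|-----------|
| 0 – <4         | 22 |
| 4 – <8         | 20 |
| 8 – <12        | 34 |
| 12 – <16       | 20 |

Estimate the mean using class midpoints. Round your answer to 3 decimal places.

Midpoints: 2, 6, 10, 14
Σfm = 22×2 + 20×6 + 34×10 + 20×14 = 784
n = Σf = 96
Mean = 784 / 96 = 8.1667

8.167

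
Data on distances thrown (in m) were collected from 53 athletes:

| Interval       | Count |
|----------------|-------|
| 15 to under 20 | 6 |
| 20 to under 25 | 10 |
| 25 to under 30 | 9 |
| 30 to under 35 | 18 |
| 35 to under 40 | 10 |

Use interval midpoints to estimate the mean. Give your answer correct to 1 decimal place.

Midpoints: 17.5, 22.5, 27.5, 32.5, 37.5
Σfm = 6×17.5 + 10×22.5 + 9×27.5 + 18×32.5 + 10×37.5 = 1537.5
n = Σf = 53
Mean = 1537.5 / 53 = 29.0094

29.0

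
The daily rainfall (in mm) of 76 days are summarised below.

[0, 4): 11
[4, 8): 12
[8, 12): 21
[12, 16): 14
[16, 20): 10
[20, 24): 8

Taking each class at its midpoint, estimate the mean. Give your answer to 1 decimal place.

11.3

Midpoints: 2, 6, 10, 14, 18, 22
Σfm = 11×2 + 12×6 + 21×10 + 14×14 + 10×18 + 8×22 = 856
n = Σf = 76
Mean = 856 / 76 = 11.2632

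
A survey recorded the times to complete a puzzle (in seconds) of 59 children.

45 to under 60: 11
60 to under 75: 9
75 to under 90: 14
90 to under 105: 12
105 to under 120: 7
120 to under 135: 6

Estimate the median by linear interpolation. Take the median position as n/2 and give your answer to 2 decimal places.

Cumulative frequencies: 11, 20, 34, 46, 53, 59
n = 59; position = n/2 = 29.5.
This falls in the class 75 to under 90: L = 75, F = 20, f = 14, h = 15.
Median ≈ 75 + ((29.5 − 20) / 14) × 15 = 85.1786

85.18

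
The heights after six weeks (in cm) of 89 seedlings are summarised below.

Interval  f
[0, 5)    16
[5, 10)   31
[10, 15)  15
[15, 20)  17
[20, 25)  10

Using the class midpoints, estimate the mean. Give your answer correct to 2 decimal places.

Midpoints: 2.5, 7.5, 12.5, 17.5, 22.5
Σfm = 16×2.5 + 31×7.5 + 15×12.5 + 17×17.5 + 10×22.5 = 982.5
n = Σf = 89
Mean = 982.5 / 89 = 11.0393

11.04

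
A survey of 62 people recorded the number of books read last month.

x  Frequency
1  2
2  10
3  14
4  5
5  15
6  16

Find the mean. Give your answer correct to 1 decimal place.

Values: 1, 2, 3, 4, 5, 6
Σfx = 2×1 + 10×2 + 14×3 + 5×4 + 15×5 + 16×6 = 255
n = Σf = 62
Mean = 255 / 62 = 4.1129

4.1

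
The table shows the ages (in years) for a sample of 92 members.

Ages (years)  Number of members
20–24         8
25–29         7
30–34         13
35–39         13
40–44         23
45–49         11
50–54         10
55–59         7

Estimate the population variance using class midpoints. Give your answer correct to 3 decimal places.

Midpoints: 22, 27, 32, 37, 42, 47, 52, 57
n = 92, Σfm = 3664, mean = 39.8261
Σfm² = 154738
Σf(m − x̄)² = Σfm² − (Σfm)²/n = 154738 − 3664²/92 = 8815.2174
Population variance = 8815.2174 / 92 = 95.8176

95.818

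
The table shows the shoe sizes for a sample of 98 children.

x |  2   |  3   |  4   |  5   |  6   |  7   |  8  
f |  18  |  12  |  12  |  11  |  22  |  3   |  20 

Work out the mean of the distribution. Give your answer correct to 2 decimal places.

Values: 2, 3, 4, 5, 6, 7, 8
Σfx = 18×2 + 12×3 + 12×4 + 11×5 + 22×6 + 3×7 + 20×8 = 488
n = Σf = 98
Mean = 488 / 98 = 4.9796

4.98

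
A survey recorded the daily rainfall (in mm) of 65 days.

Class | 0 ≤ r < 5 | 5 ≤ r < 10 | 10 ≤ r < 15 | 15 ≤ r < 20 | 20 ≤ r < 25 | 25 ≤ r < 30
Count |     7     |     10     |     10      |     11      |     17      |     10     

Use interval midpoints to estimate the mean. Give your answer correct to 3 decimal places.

16.423

Midpoints: 2.5, 7.5, 12.5, 17.5, 22.5, 27.5
Σfm = 7×2.5 + 10×7.5 + 10×12.5 + 11×17.5 + 17×22.5 + 10×27.5 = 1067.5
n = Σf = 65
Mean = 1067.5 / 65 = 16.4231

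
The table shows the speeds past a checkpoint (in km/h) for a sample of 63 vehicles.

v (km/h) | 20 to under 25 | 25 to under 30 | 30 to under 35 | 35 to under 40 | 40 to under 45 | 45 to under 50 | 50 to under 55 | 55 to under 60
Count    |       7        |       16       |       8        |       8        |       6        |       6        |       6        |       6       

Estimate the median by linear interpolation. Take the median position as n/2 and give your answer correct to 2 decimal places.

35.31

Cumulative frequencies: 7, 23, 31, 39, 45, 51, 57, 63
n = 63; position = n/2 = 31.5.
This falls in the class 35 to under 40: L = 35, F = 31, f = 8, h = 5.
Median ≈ 35 + ((31.5 − 31) / 8) × 5 = 35.3125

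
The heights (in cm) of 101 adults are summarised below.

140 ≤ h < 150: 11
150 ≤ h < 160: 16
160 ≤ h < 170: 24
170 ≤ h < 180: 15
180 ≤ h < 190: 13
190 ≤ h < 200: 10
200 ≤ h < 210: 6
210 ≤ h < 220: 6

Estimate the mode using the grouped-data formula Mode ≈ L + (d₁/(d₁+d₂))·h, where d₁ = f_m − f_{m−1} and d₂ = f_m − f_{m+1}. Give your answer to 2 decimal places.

Modal class: 160 ≤ h < 170 (highest frequency 24).
d₁ = 24 − 16 = 8, d₂ = 24 − 15 = 9
Mode ≈ 160 + (8/(8+9)) × 10 = 160 + 4.7059 = 164.7059

164.71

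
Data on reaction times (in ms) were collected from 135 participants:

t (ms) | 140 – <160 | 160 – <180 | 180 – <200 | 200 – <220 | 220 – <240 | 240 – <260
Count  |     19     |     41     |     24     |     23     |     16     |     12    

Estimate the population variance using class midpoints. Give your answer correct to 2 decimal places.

Midpoints: 150, 170, 190, 210, 230, 250
n = 135, Σfm = 25890, mean = 191.7778
Σfm² = 5089500
Σf(m − x̄)² = Σfm² − (Σfm)²/n = 5089500 − 25890²/135 = 124373.3333
Population variance = 124373.3333 / 135 = 921.2840

921.28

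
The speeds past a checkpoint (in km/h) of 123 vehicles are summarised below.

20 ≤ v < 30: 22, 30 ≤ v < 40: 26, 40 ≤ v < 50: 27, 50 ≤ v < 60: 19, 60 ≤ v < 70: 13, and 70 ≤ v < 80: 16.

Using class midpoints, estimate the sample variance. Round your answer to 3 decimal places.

Midpoints: 25, 35, 45, 55, 65, 75
n = 123, Σfm = 5765, mean = 46.8699
Σfm² = 302675
Σf(m − x̄)² = Σfm² − (Σfm)²/n = 302675 − 5765²/123 = 32469.9187
Sample variance = 32469.9187 / 122 = 266.1469

266.147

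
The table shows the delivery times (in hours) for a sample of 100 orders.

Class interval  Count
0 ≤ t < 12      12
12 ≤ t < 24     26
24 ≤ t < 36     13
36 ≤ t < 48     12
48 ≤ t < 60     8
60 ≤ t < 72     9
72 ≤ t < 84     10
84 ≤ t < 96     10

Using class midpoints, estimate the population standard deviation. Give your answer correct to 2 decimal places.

Midpoints: 6, 18, 30, 42, 54, 66, 78, 90
n = 100, Σfm = 4140, mean = 41.4000
Σfm² = 246096
Σf(m − x̄)² = Σfm² − (Σfm)²/n = 246096 − 4140²/100 = 74700.0000
Population variance = 74700.0000 / 100 = 747.0000
Standard deviation = √747.0000 = 27.3313

27.33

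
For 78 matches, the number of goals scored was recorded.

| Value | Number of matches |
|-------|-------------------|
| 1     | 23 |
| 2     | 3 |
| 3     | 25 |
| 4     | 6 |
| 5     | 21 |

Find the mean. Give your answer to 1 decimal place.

3.0

Values: 1, 2, 3, 4, 5
Σfx = 23×1 + 3×2 + 25×3 + 6×4 + 21×5 = 233
n = Σf = 78
Mean = 233 / 78 = 2.9872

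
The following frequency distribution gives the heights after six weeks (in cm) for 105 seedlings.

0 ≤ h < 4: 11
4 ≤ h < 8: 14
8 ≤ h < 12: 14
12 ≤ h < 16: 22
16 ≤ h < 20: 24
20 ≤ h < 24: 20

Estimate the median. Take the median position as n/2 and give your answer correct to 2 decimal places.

Cumulative frequencies: 11, 25, 39, 61, 85, 105
n = 105; position = n/2 = 52.5.
This falls in the class 12 ≤ h < 16: L = 12, F = 39, f = 22, h = 4.
Median ≈ 12 + ((52.5 − 39) / 22) × 4 = 14.4545

14.45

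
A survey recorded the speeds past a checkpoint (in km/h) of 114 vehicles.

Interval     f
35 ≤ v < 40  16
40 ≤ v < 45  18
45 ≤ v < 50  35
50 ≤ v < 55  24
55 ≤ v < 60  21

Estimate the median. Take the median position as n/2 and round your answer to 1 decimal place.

48.3

Cumulative frequencies: 16, 34, 69, 93, 114
n = 114; position = n/2 = 57.
This falls in the class 45 ≤ v < 50: L = 45, F = 34, f = 35, h = 5.
Median ≈ 45 + ((57 − 34) / 35) × 5 = 48.2857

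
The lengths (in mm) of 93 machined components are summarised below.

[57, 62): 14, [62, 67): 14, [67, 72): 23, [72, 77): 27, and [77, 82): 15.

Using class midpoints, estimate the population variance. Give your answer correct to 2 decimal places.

Midpoints: 59.5, 64.5, 69.5, 74.5, 79.5
n = 93, Σfm = 6538.5, mean = 70.3065
Σfm² = 463563.25
Σf(m − x̄)² = Σfm² − (Σfm)²/n = 463563.25 − 6538.5²/93 = 3864.5161
Population variance = 3864.5161 / 93 = 41.5539

41.55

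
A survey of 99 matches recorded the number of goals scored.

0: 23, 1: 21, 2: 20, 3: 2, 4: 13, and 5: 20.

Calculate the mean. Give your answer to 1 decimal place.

Values: 0, 1, 2, 3, 4, 5
Σfx = 23×0 + 21×1 + 20×2 + 2×3 + 13×4 + 20×5 = 219
n = Σf = 99
Mean = 219 / 99 = 2.2121

2.2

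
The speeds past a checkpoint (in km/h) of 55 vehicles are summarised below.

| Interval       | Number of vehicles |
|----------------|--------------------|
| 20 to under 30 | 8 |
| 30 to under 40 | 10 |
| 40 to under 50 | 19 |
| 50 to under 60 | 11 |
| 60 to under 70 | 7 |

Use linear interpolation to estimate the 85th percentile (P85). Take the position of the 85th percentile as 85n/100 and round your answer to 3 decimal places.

Cumulative frequencies: 8, 18, 37, 48, 55
n = 55; position = 85n/100 = 46.75.
This falls in the class 50 to under 60: L = 50, F = 37, f = 11, h = 10.
85th percentile ≈ 50 + ((46.75 − 37) / 11) × 10 = 58.8636

58.864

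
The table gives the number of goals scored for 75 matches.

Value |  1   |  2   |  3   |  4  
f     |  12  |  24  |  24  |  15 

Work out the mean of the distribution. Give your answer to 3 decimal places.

2.560

Values: 1, 2, 3, 4
Σfx = 12×1 + 24×2 + 24×3 + 15×4 = 192
n = Σf = 75
Mean = 192 / 75 = 2.5600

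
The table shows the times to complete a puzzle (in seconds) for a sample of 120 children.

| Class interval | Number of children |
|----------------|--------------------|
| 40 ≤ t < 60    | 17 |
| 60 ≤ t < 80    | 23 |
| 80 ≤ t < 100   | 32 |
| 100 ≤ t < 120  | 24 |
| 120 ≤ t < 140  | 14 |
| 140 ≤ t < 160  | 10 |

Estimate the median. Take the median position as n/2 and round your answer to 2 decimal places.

92.50

Cumulative frequencies: 17, 40, 72, 96, 110, 120
n = 120; position = n/2 = 60.
This falls in the class 80 ≤ t < 100: L = 80, F = 40, f = 32, h = 20.
Median ≈ 80 + ((60 − 40) / 32) × 20 = 92.5000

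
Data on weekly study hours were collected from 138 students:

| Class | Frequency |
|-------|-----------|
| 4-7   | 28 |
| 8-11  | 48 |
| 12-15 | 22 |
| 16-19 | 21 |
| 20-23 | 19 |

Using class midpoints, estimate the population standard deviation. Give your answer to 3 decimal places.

Midpoints: 5.5, 9.5, 13.5, 17.5, 21.5
n = 138, Σfm = 1683, mean = 12.1957
Σfm² = 24402.5
Σf(m − x̄)² = Σfm² − (Σfm)²/n = 24402.5 − 1683²/138 = 3877.2174
Population variance = 3877.2174 / 138 = 28.0958
Standard deviation = √28.0958 = 5.3005

5.301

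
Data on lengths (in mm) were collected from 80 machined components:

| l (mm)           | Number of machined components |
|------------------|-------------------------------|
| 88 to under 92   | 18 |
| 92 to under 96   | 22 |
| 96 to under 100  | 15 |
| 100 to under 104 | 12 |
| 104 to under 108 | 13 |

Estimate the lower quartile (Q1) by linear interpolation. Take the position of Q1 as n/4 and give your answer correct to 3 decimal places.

Cumulative frequencies: 18, 40, 55, 67, 80
n = 80; position = n/4 = 20.
This falls in the class 92 to under 96: L = 92, F = 18, f = 22, h = 4.
Lower quartile ≈ 92 + ((20 − 18) / 22) × 4 = 92.3636

92.364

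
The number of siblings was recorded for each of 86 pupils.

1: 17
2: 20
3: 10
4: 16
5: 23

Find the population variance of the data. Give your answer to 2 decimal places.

Values: 1, 2, 3, 4, 5
n = 86, Σfx = 266, mean = 3.0930
Σfx² = 1018
Σf(x − x̄)² = Σfx² − (Σfx)²/n = 1018 − 266²/86 = 195.2558
Population variance = 195.2558 / 86 = 2.2704

2.27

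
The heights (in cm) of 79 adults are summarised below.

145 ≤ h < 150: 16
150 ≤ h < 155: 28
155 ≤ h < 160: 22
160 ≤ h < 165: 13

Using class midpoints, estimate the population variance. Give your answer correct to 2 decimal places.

24.38

Midpoints: 147.5, 152.5, 157.5, 162.5
n = 79, Σfm = 12207.5, mean = 154.5253
Σfm² = 1888293.75
Σf(m − x̄)² = Σfm² − (Σfm)²/n = 1888293.75 − 12207.5²/79 = 1925.9494
Population variance = 1925.9494 / 79 = 24.3791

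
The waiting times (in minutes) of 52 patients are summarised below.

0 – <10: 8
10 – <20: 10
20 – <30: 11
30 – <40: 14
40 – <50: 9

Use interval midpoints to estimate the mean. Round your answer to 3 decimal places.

26.154

Midpoints: 5, 15, 25, 35, 45
Σfm = 8×5 + 10×15 + 11×25 + 14×35 + 9×45 = 1360
n = Σf = 52
Mean = 1360 / 52 = 26.1538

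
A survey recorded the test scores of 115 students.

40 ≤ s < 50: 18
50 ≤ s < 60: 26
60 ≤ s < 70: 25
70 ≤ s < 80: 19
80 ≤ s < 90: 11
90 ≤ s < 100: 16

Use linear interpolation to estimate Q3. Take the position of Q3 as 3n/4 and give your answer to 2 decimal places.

Cumulative frequencies: 18, 44, 69, 88, 99, 115
n = 115; position = 3n/4 = 86.25.
This falls in the class 70 ≤ s < 80: L = 70, F = 69, f = 19, h = 10.
Upper quartile ≈ 70 + ((86.25 − 69) / 19) × 10 = 79.0789

79.08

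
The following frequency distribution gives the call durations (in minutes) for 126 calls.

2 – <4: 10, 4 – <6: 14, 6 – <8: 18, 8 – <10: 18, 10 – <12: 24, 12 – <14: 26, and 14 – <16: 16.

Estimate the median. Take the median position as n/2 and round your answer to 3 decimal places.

10.250

Cumulative frequencies: 10, 24, 42, 60, 84, 110, 126
n = 126; position = n/2 = 63.
This falls in the class 10 – <12: L = 10, F = 60, f = 24, h = 2.
Median ≈ 10 + ((63 − 60) / 24) × 2 = 10.2500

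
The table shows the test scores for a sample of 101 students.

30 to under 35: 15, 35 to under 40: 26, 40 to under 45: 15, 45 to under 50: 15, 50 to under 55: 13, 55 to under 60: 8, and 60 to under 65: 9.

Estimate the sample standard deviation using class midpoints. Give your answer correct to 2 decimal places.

Midpoints: 32.5, 37.5, 42.5, 47.5, 52.5, 57.5, 62.5
n = 101, Σfm = 4517.5, mean = 44.7277
Σfm² = 210781.25
Σf(m − x̄)² = Σfm² − (Σfm)²/n = 210781.25 − 4517.5²/101 = 8723.7624
Sample variance = 8723.7624 / 100 = 87.2376
Standard deviation = √87.2376 = 9.3401

9.34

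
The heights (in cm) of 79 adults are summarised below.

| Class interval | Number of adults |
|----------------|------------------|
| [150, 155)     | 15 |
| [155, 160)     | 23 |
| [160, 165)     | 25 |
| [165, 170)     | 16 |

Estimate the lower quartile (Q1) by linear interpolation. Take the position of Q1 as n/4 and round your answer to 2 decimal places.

Cumulative frequencies: 15, 38, 63, 79
n = 79; position = n/4 = 19.75.
This falls in the class [155, 160): L = 155, F = 15, f = 23, h = 5.
Lower quartile ≈ 155 + ((19.75 − 15) / 23) × 5 = 156.0326

156.03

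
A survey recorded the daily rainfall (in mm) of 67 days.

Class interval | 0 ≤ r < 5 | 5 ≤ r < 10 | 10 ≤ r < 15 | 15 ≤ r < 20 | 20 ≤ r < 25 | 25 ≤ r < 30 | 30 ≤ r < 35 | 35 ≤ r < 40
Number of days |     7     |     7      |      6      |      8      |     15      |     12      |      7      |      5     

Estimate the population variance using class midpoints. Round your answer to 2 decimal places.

104.59

Midpoints: 2.5, 7.5, 12.5, 17.5, 22.5, 27.5, 32.5, 37.5
n = 67, Σfm = 1367.5, mean = 20.4104
Σfm² = 34918.75
Σf(m − x̄)² = Σfm² − (Σfm)²/n = 34918.75 − 1367.5²/67 = 7007.4627
Population variance = 7007.4627 / 67 = 104.5890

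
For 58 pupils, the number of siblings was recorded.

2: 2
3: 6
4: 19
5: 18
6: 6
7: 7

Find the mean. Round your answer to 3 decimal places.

Values: 2, 3, 4, 5, 6, 7
Σfx = 2×2 + 6×3 + 19×4 + 18×5 + 6×6 + 7×7 = 273
n = Σf = 58
Mean = 273 / 58 = 4.7069

4.707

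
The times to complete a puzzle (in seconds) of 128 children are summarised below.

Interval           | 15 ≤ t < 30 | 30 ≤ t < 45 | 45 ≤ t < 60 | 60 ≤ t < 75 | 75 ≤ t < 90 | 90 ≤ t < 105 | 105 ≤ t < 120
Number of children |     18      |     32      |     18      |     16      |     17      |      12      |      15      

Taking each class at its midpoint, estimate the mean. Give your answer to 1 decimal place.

Midpoints: 22.5, 37.5, 52.5, 67.5, 82.5, 97.5, 112.5
Σfm = 18×22.5 + 32×37.5 + 18×52.5 + 16×67.5 + 17×82.5 + 12×97.5 + 15×112.5 = 7890
n = Σf = 128
Mean = 7890 / 128 = 61.6406

61.6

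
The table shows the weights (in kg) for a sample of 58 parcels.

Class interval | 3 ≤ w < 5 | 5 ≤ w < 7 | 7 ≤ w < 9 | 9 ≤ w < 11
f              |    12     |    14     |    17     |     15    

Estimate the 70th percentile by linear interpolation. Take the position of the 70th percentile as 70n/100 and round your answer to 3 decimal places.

Cumulative frequencies: 12, 26, 43, 58
n = 58; position = 70n/100 = 40.6.
This falls in the class 7 ≤ w < 9: L = 7, F = 26, f = 17, h = 2.
70th percentile ≈ 7 + ((40.6 − 26) / 17) × 2 = 8.7176

8.718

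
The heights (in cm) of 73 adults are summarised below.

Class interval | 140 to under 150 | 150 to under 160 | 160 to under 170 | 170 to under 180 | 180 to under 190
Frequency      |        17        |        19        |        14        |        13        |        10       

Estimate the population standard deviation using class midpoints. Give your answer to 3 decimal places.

13.575

Midpoints: 145, 155, 165, 175, 185
n = 73, Σfm = 11845, mean = 162.2603
Σfm² = 1935425
Σf(m − x̄)² = Σfm² − (Σfm)²/n = 1935425 − 11845²/73 = 13452.0548
Population variance = 13452.0548 / 73 = 184.2747
Standard deviation = √184.2747 = 13.5748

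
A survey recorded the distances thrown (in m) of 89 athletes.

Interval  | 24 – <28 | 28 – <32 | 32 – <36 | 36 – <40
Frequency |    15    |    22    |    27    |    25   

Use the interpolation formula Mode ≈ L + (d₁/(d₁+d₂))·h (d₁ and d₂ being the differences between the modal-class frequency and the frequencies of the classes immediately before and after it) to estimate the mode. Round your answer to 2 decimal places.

34.86

Modal class: 32 – <36 (highest frequency 27).
d₁ = 27 − 22 = 5, d₂ = 27 − 25 = 2
Mode ≈ 32 + (5/(5+2)) × 4 = 32 + 2.8571 = 34.8571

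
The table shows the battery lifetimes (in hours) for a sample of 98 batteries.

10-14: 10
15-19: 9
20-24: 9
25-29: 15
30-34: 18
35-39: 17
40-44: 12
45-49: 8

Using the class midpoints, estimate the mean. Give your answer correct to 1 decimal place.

Midpoints: 12, 17, 22, 27, 32, 37, 42, 47
Σfm = 10×12 + 9×17 + 9×22 + 15×27 + 18×32 + 17×37 + 12×42 + 8×47 = 2961
n = Σf = 98
Mean = 2961 / 98 = 30.2143

30.2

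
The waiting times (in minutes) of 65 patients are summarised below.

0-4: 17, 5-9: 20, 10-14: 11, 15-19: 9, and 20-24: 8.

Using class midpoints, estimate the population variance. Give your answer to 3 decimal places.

Midpoints: 2, 7, 12, 17, 22
n = 65, Σfm = 635, mean = 9.7692
Σfm² = 9105
Σf(m − x̄)² = Σfm² − (Σfm)²/n = 9105 − 635²/65 = 2901.5385
Population variance = 2901.5385 / 65 = 44.6391

44.639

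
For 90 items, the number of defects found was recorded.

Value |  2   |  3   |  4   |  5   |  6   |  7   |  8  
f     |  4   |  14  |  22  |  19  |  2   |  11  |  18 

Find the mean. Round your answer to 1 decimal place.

Values: 2, 3, 4, 5, 6, 7, 8
Σfx = 4×2 + 14×3 + 22×4 + 19×5 + 2×6 + 11×7 + 18×8 = 466
n = Σf = 90
Mean = 466 / 90 = 5.1778

5.2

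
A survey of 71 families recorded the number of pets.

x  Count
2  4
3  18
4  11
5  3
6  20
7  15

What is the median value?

Cumulative frequencies: 4, 22, 33, 36, 56, 71
n = 71, so the median is the value in position (n+1)/2 = 36.
Position 36 falls at value 5.

5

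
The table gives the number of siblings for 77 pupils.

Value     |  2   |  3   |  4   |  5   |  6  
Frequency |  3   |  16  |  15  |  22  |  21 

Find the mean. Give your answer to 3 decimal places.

4.545

Values: 2, 3, 4, 5, 6
Σfx = 3×2 + 16×3 + 15×4 + 22×5 + 21×6 = 350
n = Σf = 77
Mean = 350 / 77 = 4.5455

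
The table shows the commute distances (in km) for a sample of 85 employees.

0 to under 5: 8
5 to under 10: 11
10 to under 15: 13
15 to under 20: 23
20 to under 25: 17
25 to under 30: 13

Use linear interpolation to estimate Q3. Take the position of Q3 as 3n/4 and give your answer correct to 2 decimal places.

22.57

Cumulative frequencies: 8, 19, 32, 55, 72, 85
n = 85; position = 3n/4 = 63.75.
This falls in the class 20 to under 25: L = 20, F = 55, f = 17, h = 5.
Upper quartile ≈ 20 + ((63.75 − 55) / 17) × 5 = 22.5735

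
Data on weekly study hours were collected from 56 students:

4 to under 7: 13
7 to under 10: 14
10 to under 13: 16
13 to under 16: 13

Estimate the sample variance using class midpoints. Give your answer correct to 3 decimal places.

10.797

Midpoints: 5.5, 8.5, 11.5, 14.5
n = 56, Σfm = 563, mean = 10.0536
Σfm² = 6254
Σf(m − x̄)² = Σfm² − (Σfm)²/n = 6254 − 563²/56 = 593.8393
Sample variance = 593.8393 / 55 = 10.7971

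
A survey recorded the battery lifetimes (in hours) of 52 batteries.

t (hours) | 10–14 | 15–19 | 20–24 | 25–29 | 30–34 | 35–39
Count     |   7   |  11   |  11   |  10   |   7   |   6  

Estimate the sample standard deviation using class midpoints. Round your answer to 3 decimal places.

Midpoints: 12, 17, 22, 27, 32, 37
n = 52, Σfm = 1229, mean = 23.6346
Σfm² = 32183
Σf(m − x̄)² = Σfm² − (Σfm)²/n = 32183 − 1229²/52 = 3136.0577
Sample variance = 3136.0577 / 51 = 61.4913
Standard deviation = √61.4913 = 7.8416

7.842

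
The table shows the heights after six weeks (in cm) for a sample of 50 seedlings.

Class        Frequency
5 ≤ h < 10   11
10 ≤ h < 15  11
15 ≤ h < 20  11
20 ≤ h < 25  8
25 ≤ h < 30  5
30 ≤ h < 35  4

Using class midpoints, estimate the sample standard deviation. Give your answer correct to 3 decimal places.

7.786

Midpoints: 7.5, 12.5, 17.5, 22.5, 27.5, 32.5
n = 50, Σfm = 860, mean = 17.2000
Σfm² = 17762.5
Σf(m − x̄)² = Σfm² − (Σfm)²/n = 17762.5 − 860²/50 = 2970.5000
Sample variance = 2970.5000 / 49 = 60.6224
Standard deviation = √60.6224 = 7.7860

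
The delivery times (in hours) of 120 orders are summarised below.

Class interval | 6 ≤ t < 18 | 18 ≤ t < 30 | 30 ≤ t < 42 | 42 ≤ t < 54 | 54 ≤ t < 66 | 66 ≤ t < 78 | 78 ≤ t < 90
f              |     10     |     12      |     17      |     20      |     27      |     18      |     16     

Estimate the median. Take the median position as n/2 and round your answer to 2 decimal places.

54.44

Cumulative frequencies: 10, 22, 39, 59, 86, 104, 120
n = 120; position = n/2 = 60.
This falls in the class 54 ≤ t < 66: L = 54, F = 59, f = 27, h = 12.
Median ≈ 54 + ((60 − 59) / 27) × 12 = 54.4444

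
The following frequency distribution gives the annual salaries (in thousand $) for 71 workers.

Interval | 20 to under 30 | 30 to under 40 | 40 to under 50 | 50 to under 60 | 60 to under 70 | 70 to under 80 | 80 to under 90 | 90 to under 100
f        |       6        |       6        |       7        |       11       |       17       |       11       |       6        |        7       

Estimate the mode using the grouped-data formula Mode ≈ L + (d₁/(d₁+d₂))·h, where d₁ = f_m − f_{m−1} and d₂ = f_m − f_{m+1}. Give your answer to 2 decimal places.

Modal class: 60 to under 70 (highest frequency 17).
d₁ = 17 − 11 = 6, d₂ = 17 − 11 = 6
Mode ≈ 60 + (6/(6+6)) × 10 = 60 + 5.0000 = 65.0000

65.00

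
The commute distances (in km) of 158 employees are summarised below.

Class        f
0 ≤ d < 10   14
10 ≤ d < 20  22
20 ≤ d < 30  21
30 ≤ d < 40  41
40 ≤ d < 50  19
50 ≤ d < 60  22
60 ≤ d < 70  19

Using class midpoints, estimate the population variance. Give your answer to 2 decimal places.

Midpoints: 5, 15, 25, 35, 45, 55, 65
n = 158, Σfm = 5660, mean = 35.8228
Σfm² = 253950
Σf(m − x̄)² = Σfm² − (Σfm)²/n = 253950 − 5660²/158 = 51193.0380
Population variance = 51193.0380 / 158 = 324.0066

324.01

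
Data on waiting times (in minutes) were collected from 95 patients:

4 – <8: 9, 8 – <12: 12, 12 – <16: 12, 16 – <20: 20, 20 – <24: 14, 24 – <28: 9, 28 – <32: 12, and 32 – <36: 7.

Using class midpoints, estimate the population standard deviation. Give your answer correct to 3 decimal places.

8.203

Midpoints: 6, 10, 14, 18, 22, 26, 30, 34
n = 95, Σfm = 1842, mean = 19.3895
Σfm² = 42108
Σf(m − x̄)² = Σfm² − (Σfm)²/n = 42108 − 1842²/95 = 6392.5895
Population variance = 6392.5895 / 95 = 67.2904
Standard deviation = √67.2904 = 8.2031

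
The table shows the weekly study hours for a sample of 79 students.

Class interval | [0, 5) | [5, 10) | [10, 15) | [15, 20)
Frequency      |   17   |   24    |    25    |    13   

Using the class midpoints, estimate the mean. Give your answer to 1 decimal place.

9.7

Midpoints: 2.5, 7.5, 12.5, 17.5
Σfm = 17×2.5 + 24×7.5 + 25×12.5 + 13×17.5 = 762.5
n = Σf = 79
Mean = 762.5 / 79 = 9.6519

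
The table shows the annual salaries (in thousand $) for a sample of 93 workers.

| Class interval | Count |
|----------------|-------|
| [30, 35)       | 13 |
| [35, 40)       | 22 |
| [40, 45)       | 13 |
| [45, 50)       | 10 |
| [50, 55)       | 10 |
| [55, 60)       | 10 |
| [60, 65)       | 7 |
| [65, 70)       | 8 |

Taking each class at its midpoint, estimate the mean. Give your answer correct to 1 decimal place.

Midpoints: 32.5, 37.5, 42.5, 47.5, 52.5, 57.5, 62.5, 67.5
Σfm = 13×32.5 + 22×37.5 + 13×42.5 + 10×47.5 + 10×52.5 + 10×57.5 + 7×62.5 + 8×67.5 = 4352.5
n = Σf = 93
Mean = 4352.5 / 93 = 46.8011

46.8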